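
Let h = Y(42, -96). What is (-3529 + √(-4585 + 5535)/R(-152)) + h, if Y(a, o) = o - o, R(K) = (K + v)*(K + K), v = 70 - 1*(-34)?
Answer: -3529 + 5*√38/14592 ≈ -3529.0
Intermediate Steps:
v = 104 (v = 70 + 34 = 104)
R(K) = 2*K*(104 + K) (R(K) = (K + 104)*(K + K) = (104 + K)*(2*K) = 2*K*(104 + K))
Y(a, o) = 0
h = 0
(-3529 + √(-4585 + 5535)/R(-152)) + h = (-3529 + √(-4585 + 5535)/((2*(-152)*(104 - 152)))) + 0 = (-3529 + √950/((2*(-152)*(-48)))) + 0 = (-3529 + (5*√38)/14592) + 0 = (-3529 + (5*√38)*(1/14592)) + 0 = (-3529 + 5*√38/14592) + 0 = -3529 + 5*√38/14592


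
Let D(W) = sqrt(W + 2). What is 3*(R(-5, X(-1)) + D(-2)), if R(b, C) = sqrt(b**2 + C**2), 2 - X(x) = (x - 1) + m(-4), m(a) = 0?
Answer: 3*sqrt(41) ≈ 19.209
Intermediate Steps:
D(W) = sqrt(2 + W)
X(x) = 3 - x (X(x) = 2 - ((x - 1) + 0) = 2 - ((-1 + x) + 0) = 2 - (-1 + x) = 2 + (1 - x) = 3 - x)
R(b, C) = sqrt(C**2 + b**2)
3*(R(-5, X(-1)) + D(-2)) = 3*(sqrt((3 - 1*(-1))**2 + (-5)**2) + sqrt(2 - 2)) = 3*(sqrt((3 + 1)**2 + 25) + sqrt(0)) = 3*(sqrt(4**2 + 25) + 0) = 3*(sqrt(16 + 25) + 0) = 3*(sqrt(41) + 0) = 3*sqrt(41)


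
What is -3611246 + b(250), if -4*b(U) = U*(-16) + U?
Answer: -7220617/2 ≈ -3.6103e+6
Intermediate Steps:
b(U) = 15*U/4 (b(U) = -(U*(-16) + U)/4 = -(-16*U + U)/4 = -(-15)*U/4 = 15*U/4)
-3611246 + b(250) = -3611246 + (15/4)*250 = -3611246 + 1875/2 = -7220617/2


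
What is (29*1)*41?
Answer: 1189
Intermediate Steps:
(29*1)*41 = 29*41 = 1189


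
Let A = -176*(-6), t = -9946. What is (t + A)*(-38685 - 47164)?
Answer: 763197610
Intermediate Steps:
A = 1056
(t + A)*(-38685 - 47164) = (-9946 + 1056)*(-38685 - 47164) = -8890*(-85849) = 763197610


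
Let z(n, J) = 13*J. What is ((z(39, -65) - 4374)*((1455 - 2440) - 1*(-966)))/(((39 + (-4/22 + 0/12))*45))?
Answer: 1090771/19215 ≈ 56.767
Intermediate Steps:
((z(39, -65) - 4374)*((1455 - 2440) - 1*(-966)))/(((39 + (-4/22 + 0/12))*45)) = ((13*(-65) - 4374)*((1455 - 2440) - 1*(-966)))/(((39 + (-4/22 + 0/12))*45)) = ((-845 - 4374)*(-985 + 966))/(((39 + (-4*1/22 + 0*(1/12)))*45)) = (-5219*(-19))/(((39 + (-2/11 + 0))*45)) = 99161/(((39 - 2/11)*45)) = 99161/(((427/11)*45)) = 99161/(19215/11) = 99161*(11/19215) = 1090771/19215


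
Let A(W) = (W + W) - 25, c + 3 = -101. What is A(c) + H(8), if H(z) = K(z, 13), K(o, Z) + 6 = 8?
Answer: -231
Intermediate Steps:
c = -104 (c = -3 - 101 = -104)
K(o, Z) = 2 (K(o, Z) = -6 + 8 = 2)
H(z) = 2
A(W) = -25 + 2*W (A(W) = 2*W - 25 = -25 + 2*W)
A(c) + H(8) = (-25 + 2*(-104)) + 2 = (-25 - 208) + 2 = -233 + 2 = -231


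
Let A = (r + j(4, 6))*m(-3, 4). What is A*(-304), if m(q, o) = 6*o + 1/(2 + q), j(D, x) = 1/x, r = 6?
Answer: -129352/3 ≈ -43117.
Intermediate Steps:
m(q, o) = 1/(2 + q) + 6*o
A = 851/6 (A = (6 + 1/6)*((1 + 12*4 + 6*4*(-3))/(2 - 3)) = (6 + ⅙)*((1 + 48 - 72)/(-1)) = 37*(-1*(-23))/6 = (37/6)*23 = 851/6 ≈ 141.83)
A*(-304) = (851/6)*(-304) = -129352/3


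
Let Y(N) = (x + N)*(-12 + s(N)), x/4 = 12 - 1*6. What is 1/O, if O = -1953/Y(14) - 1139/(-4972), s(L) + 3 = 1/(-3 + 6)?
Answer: 188936/705349 ≈ 0.26786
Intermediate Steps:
x = 24 (x = 4*(12 - 1*6) = 4*(12 - 6) = 4*6 = 24)
s(L) = -8/3 (s(L) = -3 + 1/(-3 + 6) = -3 + 1/3 = -8/3)
Y(N) = -352 - 44*N/3 (Y(N) = (24 + N)*(-12 - 8/3) = (24 + N)*(-44/3) = -352 - 44*N/3)
O = 705349/188936 (O = -1953/(-352 - 44/3*14) - 1139/(-4972) = -1953/(-352 - 616/3) - 1139*(-1/4972) = -1953/(-1672/3) + 1139/4972 = -1953*(-3/1672) + 1139/4972 = 5859/1672 + 1139/4972 = 705349/188936 ≈ 3.7333)
1/O = 1/(705349/188936) = 188936/705349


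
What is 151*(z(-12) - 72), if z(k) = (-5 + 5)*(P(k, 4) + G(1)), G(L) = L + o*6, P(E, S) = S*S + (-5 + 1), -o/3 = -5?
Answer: -10872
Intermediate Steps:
o = 15 (o = -3*(-5) = 15)
P(E, S) = -4 + S² (P(E, S) = S² - 4 = -4 + S²)
G(L) = 90 + L (G(L) = L + 15*6 = L + 90 = 90 + L)
z(k) = 0 (z(k) = (-5 + 5)*((-4 + 4²) + (90 + 1)) = 0*((-4 + 16) + 91) = 0*(12 + 91) = 0*103 = 0)
151*(z(-12) - 72) = 151*(0 - 72) = 151*(-72) = -10872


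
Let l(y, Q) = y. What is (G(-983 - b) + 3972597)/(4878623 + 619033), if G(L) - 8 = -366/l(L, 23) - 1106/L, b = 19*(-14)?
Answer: 2848359257/3941819352 ≈ 0.72260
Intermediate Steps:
b = -266
G(L) = 8 - 1472/L (G(L) = 8 + (-366/L - 1106/L) = 8 - 1472/L)
(G(-983 - b) + 3972597)/(4878623 + 619033) = ((8 - 1472/(-983 - 1*(-266))) + 3972597)/(4878623 + 619033) = ((8 - 1472/(-983 + 266)) + 3972597)/5497656 = ((8 - 1472/(-717)) + 3972597)*(1/5497656) = ((8 - 1472*(-1/717)) + 3972597)*(1/5497656) = ((8 + 1472/717) + 3972597)*(1/5497656) = (7208/717 + 3972597)*(1/5497656) = (2848359257/717)*(1/5497656) = 2848359257/3941819352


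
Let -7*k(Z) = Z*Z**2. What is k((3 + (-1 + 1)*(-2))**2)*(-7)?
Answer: 729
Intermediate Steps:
k(Z) = -Z**3/7 (k(Z) = -Z*Z**2/7 = -Z**3/7)
k((3 + (-1 + 1)*(-2))**2)*(-7) = -(3 + (-1 + 1)*(-2))**6/7*(-7) = -(3 + 0*(-2))**6/7*(-7) = -(3 + 0)**6/7*(-7) = -(3**2)**3/7*(-7) = -1/7*9**3*(-7) = -1/7*729*(-7) = -729/7*(-7) = 729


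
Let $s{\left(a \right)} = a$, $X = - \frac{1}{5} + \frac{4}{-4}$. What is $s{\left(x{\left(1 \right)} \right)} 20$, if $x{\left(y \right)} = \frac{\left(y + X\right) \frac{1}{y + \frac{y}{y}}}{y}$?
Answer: $-2$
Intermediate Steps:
$X = - \frac{6}{5}$ ($X = \left(-1\right) \frac{1}{5} + 4 \left(- \frac{1}{4}\right) = - \frac{1}{5} - 1 = - \frac{6}{5} \approx -1.2$)
$x{\left(y \right)} = \frac{- \frac{6}{5} + y}{y \left(1 + y\right)}$ ($x{\left(y \right)} = \frac{\left(y - \frac{6}{5}\right) \frac{1}{y + \frac{y}{y}}}{y} = \frac{\left(- \frac{6}{5} + y\right) \frac{1}{y + 1}}{y} = \frac{\left(- \frac{6}{5} + y\right) \frac{1}{1 + y}}{y} = \frac{\frac{1}{1 + y} \left(- \frac{6}{5} + y\right)}{y} = \frac{- \frac{6}{5} + y}{y \left(1 + y\right)}$)
$s{\left(x{\left(1 \right)} \right)} 20 = \frac{- \frac{6}{5} + 1}{1 \left(1 + 1\right)} 20 = 1 \cdot \frac{1}{2} \left(- \frac{1}{5}\right) 20 = \left(- \frac{1}{10}\right) 20 = -2$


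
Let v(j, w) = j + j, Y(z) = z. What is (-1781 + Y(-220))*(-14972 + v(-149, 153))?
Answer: 30555270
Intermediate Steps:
v(j, w) = 2*j
(-1781 + Y(-220))*(-14972 + v(-149, 153)) = (-1781 - 220)*(-14972 + 2*(-149)) = -2001*(-14972 - 298) = -2001*(-15270) = 30555270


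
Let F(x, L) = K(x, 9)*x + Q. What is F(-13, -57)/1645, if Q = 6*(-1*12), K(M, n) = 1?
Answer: -17/329 ≈ -0.051672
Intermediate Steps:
Q = -72 (Q = 6*(-12) = -72)
F(x, L) = -72 + x (F(x, L) = 1*x - 72 = x - 72 = -72 + x)
F(-13, -57)/1645 = (-72 - 13)/1645 = -85*1/1645 = -17/329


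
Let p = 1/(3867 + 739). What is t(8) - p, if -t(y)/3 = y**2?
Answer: -884353/4606 ≈ -192.00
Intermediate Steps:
t(y) = -3*y**2
p = 1/4606 ≈ 0.00021711
t(8) - p = -3*8**2 - 1*1/4606 = -3*64 - 1/4606 = -192 - 1/4606 = -884353/4606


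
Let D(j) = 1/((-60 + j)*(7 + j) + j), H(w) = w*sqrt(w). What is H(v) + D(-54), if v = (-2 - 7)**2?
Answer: 3866617/5304 ≈ 729.00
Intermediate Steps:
v = 81 (v = (-9)**2 = 81)
H(w) = w**(3/2)
D(j) = 1/(j + (-60 + j)*(7 + j))
H(v) + D(-54) = 81**(3/2) + 1/(-420 + (-54)**2 - 52*(-54)) = 729 + 1/(-420 + 2916 + 2808) = 729 + 1/5304 = 3866617/5304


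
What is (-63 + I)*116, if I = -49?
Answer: -12992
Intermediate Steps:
(-63 + I)*116 = (-63 - 49)*116 = -112*116 = -12992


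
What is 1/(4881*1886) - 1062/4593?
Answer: -3258768833/14093721546 ≈ -0.23122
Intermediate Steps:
1/(4881*1886) - 1062/4593 = (1/4881)*(1/1886) - 1062*1/4593 = 1/9205566 - 354/1531 = -3258768833/14093721546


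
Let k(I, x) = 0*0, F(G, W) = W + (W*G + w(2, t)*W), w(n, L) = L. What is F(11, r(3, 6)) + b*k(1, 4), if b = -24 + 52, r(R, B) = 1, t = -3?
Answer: 9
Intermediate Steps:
b = 28
F(G, W) = -2*W + G*W (F(G, W) = W + (W*G - 3*W) = W + (G*W - 3*W) = W + (-3*W + G*W) = -2*W + G*W)
k(I, x) = 0
F(11, r(3, 6)) + b*k(1, 4) = 1*(-2 + 11) + 28*0 = 1*9 + 0 = 9 + 0 = 9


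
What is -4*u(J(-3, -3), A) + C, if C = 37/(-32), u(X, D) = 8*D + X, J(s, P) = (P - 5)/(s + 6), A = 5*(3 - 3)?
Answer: 913/96 ≈ 9.5104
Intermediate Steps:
A = 0 (A = 5*0 = 0)
J(s, P) = (-5 + P)/(6 + s)
u(X, D) = X + 8*D
C = -37/32 (C = 37*(-1/32) = -37/32 ≈ -1.1563)
-4*u(J(-3, -3), A) + C = -4*((-5 - 3)/(6 - 3) + 8*0) - 37/32 = -4*(-8/3 + 0) - 37/32 = -4*(-8/3) - 37/32 = 32/3 - 37/32 = 913/96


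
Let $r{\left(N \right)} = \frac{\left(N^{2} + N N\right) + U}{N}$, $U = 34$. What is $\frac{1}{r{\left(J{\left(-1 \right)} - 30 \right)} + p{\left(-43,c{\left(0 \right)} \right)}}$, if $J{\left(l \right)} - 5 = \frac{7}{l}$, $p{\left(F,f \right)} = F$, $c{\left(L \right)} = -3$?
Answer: $- \frac{16}{1729} \approx -0.0092539$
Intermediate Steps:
$J{\left(l \right)} = 5 + \frac{7}{l}$
$r{\left(N \right)} = \frac{34 + 2 N^{2}}{N}$ ($r{\left(N \right)} = \frac{\left(N^{2} + N N\right) + 34}{N} = \frac{\left(N^{2} + N^{2}\right) + 34}{N} = \frac{2 N^{2} + 34}{N} = \frac{34 + 2 N^{2}}{N}$)
$\frac{1}{r{\left(J{\left(-1 \right)} - 30 \right)} + p{\left(-43,c{\left(0 \right)} \right)}} = \frac{1}{\left(2 \left(\left(5 + \frac{7}{-1}\right) - 30\right) + \frac{34}{\left(5 + \frac{7}{-1}\right) - 30}\right) - 43} = \frac{1}{\left(2 \left(\left(5 + 7 \left(-1\right)\right) - 30\right) + \frac{34}{\left(5 + 7 \left(-1\right)\right) - 30}\right) - 43} = \frac{1}{\left(2 \left(\left(5 - 7\right) - 30\right) + \frac{34}{\left(5 - 7\right) - 30}\right) - 43} = \frac{1}{\left(2 \left(-2 - 30\right) + \frac{34}{-2 - 30}\right) - 43} = \frac{1}{\left(2 \left(-32\right) + \frac{34}{-32}\right) - 43} = \frac{1}{\left(-64 + 34 \left(- \frac{1}{32}\right)\right) - 43} = \frac{1}{\left(-64 - \frac{17}{16}\right) - 43} = \frac{1}{- \frac{1041}{16} - 43} = \frac{1}{- \frac{1729}{16}} = - \frac{16}{1729}$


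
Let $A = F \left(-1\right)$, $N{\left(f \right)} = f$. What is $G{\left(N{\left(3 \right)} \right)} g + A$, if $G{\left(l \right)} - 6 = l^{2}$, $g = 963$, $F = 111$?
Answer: $14334$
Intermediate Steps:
$A = -111$ ($A = 111 \left(-1\right) = -111$)
$G{\left(l \right)} = 6 + l^{2}$
$G{\left(N{\left(3 \right)} \right)} g + A = \left(6 + 3^{2}\right) 963 - 111 = \left(6 + 9\right) 963 - 111 = 15 \cdot 963 - 111 = 14445 - 111 = 14334$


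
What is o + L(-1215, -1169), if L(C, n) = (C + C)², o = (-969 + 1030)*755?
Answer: 5950955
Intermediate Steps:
o = 46055 (o = 61*755 = 46055)
L(C, n) = 4*C² (L(C, n) = (2*C)² = 4*C²)
o + L(-1215, -1169) = 46055 + 4*(-1215)² = 46055 + 4*1476225 = 46055 + 5904900 = 5950955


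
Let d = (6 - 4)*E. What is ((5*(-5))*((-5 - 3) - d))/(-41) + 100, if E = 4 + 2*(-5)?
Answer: 4200/41 ≈ 102.44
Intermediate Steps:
E = -6 (E = 4 - 10 = -6)
d = -12 (d = (6 - 4)*(-6) = 2*(-6) = -12)
((5*(-5))*((-5 - 3) - d))/(-41) + 100 = ((5*(-5))*((-5 - 3) - 1*(-12)))/(-41) + 100 = -(-25)*(-8 + 12)/41 + 100 = -(-25)*4/41 + 100 = -1/41*(-100) + 100 = 100/41 + 100 = 4200/41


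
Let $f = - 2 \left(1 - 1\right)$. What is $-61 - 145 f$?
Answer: $-61$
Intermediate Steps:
$f = 0$ ($f = - 2 \left(1 + \left(-3 + 2\right)\right) = - 2 \left(1 - 1\right) = \left(-2\right) 0 = 0$)
$-61 - 145 f = -61 - 0 = -61 + 0 = -61$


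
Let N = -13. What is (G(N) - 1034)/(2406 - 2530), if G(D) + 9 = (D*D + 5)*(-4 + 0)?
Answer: 1739/124 ≈ 14.024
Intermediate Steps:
G(D) = -29 - 4*D**2 (G(D) = -9 + (D*D + 5)*(-4 + 0) = -9 + (D**2 + 5)*(-4) = -9 + (5 + D**2)*(-4) = -9 + (-20 - 4*D**2) = -29 - 4*D**2)
(G(N) - 1034)/(2406 - 2530) = ((-29 - 4*(-13)**2) - 1034)/(2406 - 2530) = ((-29 - 4*169) - 1034)/(-124) = ((-29 - 676) - 1034)*(-1/124) = (-705 - 1034)*(-1/124) = -1739*(-1/124) = 1739/124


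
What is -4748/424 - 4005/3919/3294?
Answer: -425656342/38010381 ≈ -11.198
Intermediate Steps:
-4748/424 - 4005/3919/3294 = -4748*1/424 - 4005*1/3919*(1/3294) = -1187/106 - 4005/3919*1/3294 = -1187/106 - 445/1434354 = -425656342/38010381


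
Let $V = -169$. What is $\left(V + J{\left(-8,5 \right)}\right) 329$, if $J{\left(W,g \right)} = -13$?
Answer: $-59878$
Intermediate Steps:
$\left(V + J{\left(-8,5 \right)}\right) 329 = \left(-169 - 13\right) 329 = \left(-182\right) 329 = -59878$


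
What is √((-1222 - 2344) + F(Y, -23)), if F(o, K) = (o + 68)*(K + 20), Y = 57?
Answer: I*√3941 ≈ 62.777*I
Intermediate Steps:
F(o, K) = (20 + K)*(68 + o) (F(o, K) = (68 + o)*(20 + K) = (20 + K)*(68 + o))
√((-1222 - 2344) + F(Y, -23)) = √((-1222 - 2344) + (1360 + 20*57 + 68*(-23) - 23*57)) = √(-3566 + (1360 + 1140 - 1564 - 1311)) = √(-3566 - 375) = √(-3941) = I*√3941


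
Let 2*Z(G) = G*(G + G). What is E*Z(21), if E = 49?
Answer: 21609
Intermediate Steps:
Z(G) = G**2 (Z(G) = (G*(G + G))/2 = (G*(2*G))/2 = (2*G**2)/2 = G**2)
E*Z(21) = 49*21**2 = 49*441 = 21609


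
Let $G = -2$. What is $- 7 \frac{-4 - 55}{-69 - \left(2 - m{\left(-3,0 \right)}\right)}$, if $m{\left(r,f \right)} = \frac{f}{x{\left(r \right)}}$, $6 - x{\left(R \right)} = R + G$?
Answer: $- \frac{413}{71} \approx -5.8169$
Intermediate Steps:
$x{\left(R \right)} = 8 - R$ ($x{\left(R \right)} = 6 - \left(R - 2\right) = 6 - \left(-2 + R\right) = 8 - R$)
$m{\left(r,f \right)} = \frac{f}{8 - r}$
$- 7 \frac{-4 - 55}{-69 - \left(2 - m{\left(-3,0 \right)}\right)} = - 7 \frac{-4 - 55}{-69 - \left(2 - \left(-1\right) 0 \frac{1}{-8 - 3}\right)} = - 7 \left(- \frac{59}{-69 - \left(2 - \left(-1\right) 0 \frac{1}{-11}\right)}\right) = - 7 \left(- \frac{59}{-69 - \left(2 - \left(-1\right) 0 \left(- \frac{1}{11}\right)\right)}\right) = - 7 \left(- \frac{59}{-69 - \left(2 - 0\right)}\right) = - 7 \left(- \frac{59}{-69 - \left(2 + 0\right)}\right) = - 7 \left(- \frac{59}{-69 - 2}\right) = - 7 \left(- \frac{59}{-71}\right) = - 7 \left(\left(-59\right) \left(- \frac{1}{71}\right)\right) = \left(-7\right) \frac{59}{71} = - \frac{413}{71}$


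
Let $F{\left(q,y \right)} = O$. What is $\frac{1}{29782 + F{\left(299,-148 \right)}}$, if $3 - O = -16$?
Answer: $\frac{1}{29801} \approx 3.3556 \cdot 10^{-5}$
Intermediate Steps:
$O = 19$ ($O = 3 - -16 = 3 + 16 = 19$)
$F{\left(q,y \right)} = 19$
$\frac{1}{29782 + F{\left(299,-148 \right)}} = \frac{1}{29782 + 19} = \frac{1}{29801}$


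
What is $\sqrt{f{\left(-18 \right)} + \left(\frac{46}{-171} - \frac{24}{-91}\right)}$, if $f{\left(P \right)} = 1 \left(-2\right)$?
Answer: $\frac{2 i \sqrt{13487929}}{5187} \approx 1.4161 i$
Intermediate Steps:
$f{\left(P \right)} = -2$
$\sqrt{f{\left(-18 \right)} + \left(\frac{46}{-171} - \frac{24}{-91}\right)} = \sqrt{-2 + \left(\frac{46}{-171} - \frac{24}{-91}\right)} = \sqrt{-2 + \left(46 \left(- \frac{1}{171}\right) - - \frac{24}{91}\right)} = \sqrt{-2 + \left(- \frac{46}{171} + \frac{24}{91}\right)} = \sqrt{-2 - \frac{82}{15561}} = \sqrt{- \frac{31204}{15561}} = \frac{2 i \sqrt{13487929}}{5187}$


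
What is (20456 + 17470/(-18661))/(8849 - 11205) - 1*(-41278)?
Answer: 907209300951/21982658 ≈ 41269.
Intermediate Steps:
(20456 + 17470/(-18661))/(8849 - 11205) - 1*(-41278) = (20456 + 17470*(-1/18661))/(-2356) + 41278 = (20456 - 17470/18661)*(-1/2356) + 41278 = (381711946/18661)*(-1/2356) + 41278 = -190855973/21982658 + 41278 = 907209300951/21982658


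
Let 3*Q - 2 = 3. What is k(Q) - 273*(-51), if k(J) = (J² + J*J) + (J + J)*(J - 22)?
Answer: 124747/9 ≈ 13861.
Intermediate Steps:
Q = 5/3 (Q = ⅔ + (⅓)*3 = ⅔ + 1 = 5/3 ≈ 1.6667)
k(J) = 2*J² + 2*J*(-22 + J) (k(J) = (J² + J²) + (2*J)*(-22 + J) = 2*J² + 2*J*(-22 + J))
k(Q) - 273*(-51) = 4*(5/3)*(-11 + 5/3) - 273*(-51) = 4*(5/3)*(-28/3) + 13923 = -560/9 + 13923 = 124747/9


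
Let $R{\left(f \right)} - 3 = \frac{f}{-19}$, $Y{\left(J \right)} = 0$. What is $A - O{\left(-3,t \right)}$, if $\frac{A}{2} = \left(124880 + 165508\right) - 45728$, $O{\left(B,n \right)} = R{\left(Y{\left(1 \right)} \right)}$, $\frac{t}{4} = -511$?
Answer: $489317$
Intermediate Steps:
$t = -2044$ ($t = 4 \left(-511\right) = -2044$)
$R{\left(f \right)} = 3 - \frac{f}{19}$ ($R{\left(f \right)} = 3 + \frac{f}{-19} = 3 + f \left(- \frac{1}{19}\right) = 3 - \frac{f}{19}$)
$O{\left(B,n \right)} = 3$ ($O{\left(B,n \right)} = 3 - 0 = 3 + 0 = 3$)
$A = 489320$ ($A = 2 \left(\left(124880 + 165508\right) - 45728\right) = 2 \left(290388 - 45728\right) = 2 \cdot 244660 = 489320$)
$A - O{\left(-3,t \right)} = 489320 - 3 = 489317$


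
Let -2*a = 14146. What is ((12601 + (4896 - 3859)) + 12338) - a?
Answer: 33049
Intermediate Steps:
a = -7073 (a = -½*14146 = -7073)
((12601 + (4896 - 3859)) + 12338) - a = ((12601 + (4896 - 3859)) + 12338) - 1*(-7073) = ((12601 + 1037) + 12338) + 7073 = (13638 + 12338) + 7073 = 25976 + 7073 = 33049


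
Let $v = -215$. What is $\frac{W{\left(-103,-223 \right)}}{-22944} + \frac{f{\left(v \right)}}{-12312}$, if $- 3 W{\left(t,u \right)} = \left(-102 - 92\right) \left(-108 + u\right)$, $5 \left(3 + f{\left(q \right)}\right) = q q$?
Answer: $\frac{1072621}{5885136} \approx 0.18226$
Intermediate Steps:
$f{\left(q \right)} = -3 + \frac{q^{2}}{5}$ ($f{\left(q \right)} = -3 + \frac{q q}{5} = -3 + \frac{q^{2}}{5}$)
$W{\left(t,u \right)} = -6984 + \frac{194 u}{3}$ ($W{\left(t,u \right)} = - \frac{\left(-102 - 92\right) \left(-108 + u\right)}{3} = - \frac{\left(-194\right) \left(-108 + u\right)}{3} = - \frac{20952 - 194 u}{3} = -6984 + \frac{194 u}{3}$)
$\frac{W{\left(-103,-223 \right)}}{-22944} + \frac{f{\left(v \right)}}{-12312} = \frac{-6984 + \frac{194}{3} \left(-223\right)}{-22944} + \frac{-3 + \frac{\left(-215\right)^{2}}{5}}{-12312} = \left(-6984 - \frac{43262}{3}\right) \left(- \frac{1}{22944}\right) + \left(-3 + \frac{1}{5} \cdot 46225\right) \left(- \frac{1}{12312}\right) = \left(- \frac{64214}{3}\right) \left(- \frac{1}{22944}\right) + \left(-3 + 9245\right) \left(- \frac{1}{12312}\right) = \frac{32107}{34416} + 9242 \left(- \frac{1}{12312}\right) = \frac{32107}{34416} - \frac{4621}{6156} = \frac{1072621}{5885136}$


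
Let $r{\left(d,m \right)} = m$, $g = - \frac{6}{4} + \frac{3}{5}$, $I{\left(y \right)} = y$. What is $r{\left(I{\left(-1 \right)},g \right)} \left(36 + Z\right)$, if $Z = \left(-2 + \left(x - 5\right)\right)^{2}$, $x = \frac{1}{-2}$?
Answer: $- \frac{3321}{40} \approx -83.025$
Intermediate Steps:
$x = - \frac{1}{2} \approx -0.5$
$g = - \frac{9}{10}$ ($g = \left(-6\right) \frac{1}{4} + 3 \cdot \frac{1}{5} = - \frac{3}{2} + \frac{3}{5} = - \frac{9}{10} \approx -0.9$)
$Z = \frac{225}{4}$ ($Z = \left(-2 - \frac{11}{2}\right)^{2} = \left(- \frac{15}{2}\right)^{2} = \frac{225}{4} \approx 56.25$)
$r{\left(I{\left(-1 \right)},g \right)} \left(36 + Z\right) = - \frac{9 \left(36 + \frac{225}{4}\right)}{10} = \left(- \frac{9}{10}\right) \frac{369}{4} = - \frac{3321}{40}$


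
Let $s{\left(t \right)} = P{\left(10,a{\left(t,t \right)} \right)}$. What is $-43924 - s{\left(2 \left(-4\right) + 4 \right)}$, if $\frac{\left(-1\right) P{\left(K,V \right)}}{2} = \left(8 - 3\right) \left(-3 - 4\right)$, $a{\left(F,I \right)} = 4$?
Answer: $-43994$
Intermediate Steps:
$P{\left(K,V \right)} = 70$ ($P{\left(K,V \right)} = - 2 \left(8 - 3\right) \left(-3 - 4\right) = - 2 \cdot 5 \left(-7\right) = \left(-2\right) \left(-35\right) = 70$)
$s{\left(t \right)} = 70$
$-43924 - s{\left(2 \left(-4\right) + 4 \right)} = -43924 - 70 = -43994$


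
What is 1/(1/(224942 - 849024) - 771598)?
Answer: -624082/481540423037 ≈ -1.2960e-6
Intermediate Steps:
1/(1/(224942 - 849024) - 771598) = 1/(1/(-624082) - 771598) = 1/(-1/624082 - 771598) = 1/(-481540423037/624082) = -624082/481540423037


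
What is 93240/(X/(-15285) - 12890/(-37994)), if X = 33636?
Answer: -429746334600/8578909 ≈ -50093.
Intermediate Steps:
93240/(X/(-15285) - 12890/(-37994)) = 93240/(33636/(-15285) - 12890/(-37994)) = 93240/(33636*(-1/15285) - 12890*(-1/37994)) = 93240/(-11212/5095 + 6445/18997) = 93240/(-180157089/96789715) = 93240*(-96789715/180157089) = -429746334600/8578909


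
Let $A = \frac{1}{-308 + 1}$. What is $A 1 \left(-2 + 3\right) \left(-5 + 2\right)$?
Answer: $\frac{3}{307} \approx 0.009772$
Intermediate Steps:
$A = - \frac{1}{307}$ ($A = \frac{1}{-307} = - \frac{1}{307} \approx -0.0032573$)
$A 1 \left(-2 + 3\right) \left(-5 + 2\right) = - \frac{1 \left(-2 + 3\right) \left(-5 + 2\right)}{307} = - \frac{1 \cdot 1 \left(-3\right)}{307} = - \frac{1 \left(-3\right)}{307} = \left(- \frac{1}{307}\right) \left(-3\right) = \frac{3}{307}$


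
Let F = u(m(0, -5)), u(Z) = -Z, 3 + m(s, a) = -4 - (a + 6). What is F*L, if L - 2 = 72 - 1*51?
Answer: 184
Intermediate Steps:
L = 23 (L = 2 + (72 - 1*51) = 2 + (72 - 51) = 2 + 21 = 23)
m(s, a) = -13 - a (m(s, a) = -3 + (-4 - (a + 6)) = -3 + (-4 - (6 + a)) = -3 + (-4 + (-6 - a)) = -3 + (-10 - a) = -13 - a)
F = 8 (F = -(-13 - 1*(-5)) = -(-13 + 5) = -1*(-8) = 8)
F*L = 8*23 = 184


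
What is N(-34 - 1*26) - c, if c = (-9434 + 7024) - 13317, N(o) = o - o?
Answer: 15727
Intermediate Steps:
N(o) = 0
c = -15727 (c = -2410 - 13317 = -15727)
N(-34 - 1*26) - c = 0 - 1*(-15727) = 0 + 15727 = 15727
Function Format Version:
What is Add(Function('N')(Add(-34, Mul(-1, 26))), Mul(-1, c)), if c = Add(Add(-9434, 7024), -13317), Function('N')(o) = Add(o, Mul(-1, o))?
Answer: 15727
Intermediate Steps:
Function('N')(o) = 0
c = -15727 (c = Add(-2410, -13317) = -15727)
Add(Function('N')(Add(-34, Mul(-1, 26))), Mul(-1, c)) = Add(0, Mul(-1, -15727)) = Add(0, 15727) = 15727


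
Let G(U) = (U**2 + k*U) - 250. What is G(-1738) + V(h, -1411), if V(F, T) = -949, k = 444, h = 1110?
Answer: 2247773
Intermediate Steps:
G(U) = -250 + U**2 + 444*U (G(U) = (U**2 + 444*U) - 250 = -250 + U**2 + 444*U)
G(-1738) + V(h, -1411) = (-250 + (-1738)**2 + 444*(-1738)) - 949 = (-250 + 3020644 - 771672) - 949 = 2248722 - 949 = 2247773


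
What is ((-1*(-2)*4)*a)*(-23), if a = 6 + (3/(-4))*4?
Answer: -552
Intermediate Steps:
a = 3 (a = 6 + (3*(-¼))*4 = 6 - ¾*4 = 6 - 3 = 3)
((-1*(-2)*4)*a)*(-23) = ((-1*(-2)*4)*3)*(-23) = ((2*4)*3)*(-23) = (8*3)*(-23) = 24*(-23) = -552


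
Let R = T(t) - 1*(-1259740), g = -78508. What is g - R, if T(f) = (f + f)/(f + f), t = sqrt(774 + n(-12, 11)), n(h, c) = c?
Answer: -1338249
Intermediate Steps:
t = sqrt(785) (t = sqrt(774 + 11) = sqrt(785) ≈ 28.018)
T(f) = 1 (T(f) = (2*f)/((2*f)) = (2*f)*(1/(2*f)) = 1)
R = 1259741 (R = 1 - 1*(-1259740) = 1 + 1259740 = 1259741)
g - R = -78508 - 1*1259741 = -78508 - 1259741 = -1338249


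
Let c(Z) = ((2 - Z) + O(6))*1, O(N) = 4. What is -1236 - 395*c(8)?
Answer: -446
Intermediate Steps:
c(Z) = 6 - Z (c(Z) = ((2 - Z) + 4)*1 = (6 - Z)*1 = 6 - Z)
-1236 - 395*c(8) = -1236 - 395*(6 - 1*8) = -1236 - 395*(6 - 8) = -1236 - 395*(-2) = -1236 + 790 = -446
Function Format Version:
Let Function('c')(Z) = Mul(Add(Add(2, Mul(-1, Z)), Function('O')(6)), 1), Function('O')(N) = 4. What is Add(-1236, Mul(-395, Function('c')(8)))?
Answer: -446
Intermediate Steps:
Function('c')(Z) = Add(6, Mul(-1, Z)) (Function('c')(Z) = Mul(Add(Add(2, Mul(-1, Z)), 4), 1) = Mul(Add(6, Mul(-1, Z)), 1) = Add(6, Mul(-1, Z)))
Add(-1236, Mul(-395, Function('c')(8))) = Add(-1236, Mul(-395, Add(6, Mul(-1, 8)))) = Add(-1236, Mul(-395, Add(6, -8))) = Add(-1236, Mul(-395, -2)) = Add(-1236, 790) = -446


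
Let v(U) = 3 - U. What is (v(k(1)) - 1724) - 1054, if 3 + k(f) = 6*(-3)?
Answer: -2754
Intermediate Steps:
k(f) = -21 (k(f) = -3 + 6*(-3) = -3 - 18 = -21)
(v(k(1)) - 1724) - 1054 = ((3 - 1*(-21)) - 1724) - 1054 = ((3 + 21) - 1724) - 1054 = (24 - 1724) - 1054 = -1700 - 1054 = -2754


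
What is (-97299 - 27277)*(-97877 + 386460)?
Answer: -35950515808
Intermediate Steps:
(-97299 - 27277)*(-97877 + 386460) = -124576*288583 = -35950515808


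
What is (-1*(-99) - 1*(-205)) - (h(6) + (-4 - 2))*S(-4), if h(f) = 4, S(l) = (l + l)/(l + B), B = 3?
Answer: 320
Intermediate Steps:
S(l) = 2*l/(3 + l) (S(l) = (l + l)/(l + 3) = (2*l)/(3 + l) = 2*l/(3 + l))
(-1*(-99) - 1*(-205)) - (h(6) + (-4 - 2))*S(-4) = (-1*(-99) - 1*(-205)) - (4 + (-4 - 2))*2*(-4)/(3 - 4) = (99 + 205) - (4 - 6)*2*(-4)/(-1) = 304 - (-2)*2*(-4)*(-1) = 304 - (-2)*8 = 304 - 1*(-16) = 304 + 16 = 320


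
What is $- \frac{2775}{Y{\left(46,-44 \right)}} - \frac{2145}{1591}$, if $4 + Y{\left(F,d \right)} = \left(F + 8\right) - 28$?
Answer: $- \frac{4462215}{35002} \approx -127.48$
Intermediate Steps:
$Y{\left(F,d \right)} = -24 + F$ ($Y{\left(F,d \right)} = -4 + \left(\left(F + 8\right) - 28\right) = -4 + \left(\left(8 + F\right) - 28\right) = -4 + \left(-20 + F\right) = -24 + F$)
$- \frac{2775}{Y{\left(46,-44 \right)}} - \frac{2145}{1591} = - \frac{2775}{-24 + 46} - \frac{2145}{1591} = - \frac{2775}{22} - \frac{2145}{1591} = - \frac{4462215}{35002}$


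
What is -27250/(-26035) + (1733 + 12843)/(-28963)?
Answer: 81951118/150810341 ≈ 0.54341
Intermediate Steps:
-27250/(-26035) + (1733 + 12843)/(-28963) = -27250*(-1/26035) + 14576*(-1/28963) = 5450/5207 - 14576/28963 = 81951118/150810341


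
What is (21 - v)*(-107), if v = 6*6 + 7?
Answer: 2354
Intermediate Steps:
v = 43 (v = 36 + 7 = 43)
(21 - v)*(-107) = (21 - 1*43)*(-107) = (21 - 43)*(-107) = -22*(-107) = 2354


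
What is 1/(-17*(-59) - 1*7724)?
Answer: -1/6721 ≈ -0.00014879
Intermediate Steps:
1/(-17*(-59) - 1*7724) = 1/(1003 - 7724) = 1/(-6721) = -1/6721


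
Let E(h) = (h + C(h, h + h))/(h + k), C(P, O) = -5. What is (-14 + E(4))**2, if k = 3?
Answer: 9801/49 ≈ 200.02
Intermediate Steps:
E(h) = (-5 + h)/(3 + h) (E(h) = (h - 5)/(h + 3) = (-5 + h)/(3 + h))
(-14 + E(4))**2 = (-14 + (-5 + 4)/(3 + 4))**2 = (-14 - 1/7)**2 = (-99/7)**2 = 9801/49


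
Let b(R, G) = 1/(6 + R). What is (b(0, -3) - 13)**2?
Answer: 5929/36 ≈ 164.69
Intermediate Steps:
(b(0, -3) - 13)**2 = (1/(6 + 0) - 13)**2 = (1/6 - 13)**2 = (-77/6)**2 = 5929/36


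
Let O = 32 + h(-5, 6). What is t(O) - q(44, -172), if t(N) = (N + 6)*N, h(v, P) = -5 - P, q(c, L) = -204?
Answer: 771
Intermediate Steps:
O = 21 (O = 32 + (-5 - 1*6) = 32 + (-5 - 6) = 32 - 11 = 21)
t(N) = N*(6 + N) (t(N) = (6 + N)*N = N*(6 + N))
t(O) - q(44, -172) = 21*(6 + 21) - 1*(-204) = 21*27 + 204 = 567 + 204 = 771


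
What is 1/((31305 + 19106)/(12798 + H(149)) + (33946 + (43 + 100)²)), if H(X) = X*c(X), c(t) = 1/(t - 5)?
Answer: 1843061/100260562279 ≈ 1.8383e-5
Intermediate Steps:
c(t) = 1/(-5 + t)
H(X) = X/(-5 + X)
1/((31305 + 19106)/(12798 + H(149)) + (33946 + (43 + 100)²)) = 1/((31305 + 19106)/(12798 + 149/(-5 + 149)) + (33946 + (43 + 100)²)) = 1/(50411/(12798 + 149/144) + (33946 + 143²)) = 1/(50411/(12798 + 149*(1/144)) + (33946 + 20449)) = 1/(50411/(12798 + 149/144) + 54395) = 1/(50411/(1843061/144) + 54395) = 1/(50411*(144/1843061) + 54395) = 1/(7259184/1843061 + 54395) = 1/(100260562279/1843061) = 1843061/100260562279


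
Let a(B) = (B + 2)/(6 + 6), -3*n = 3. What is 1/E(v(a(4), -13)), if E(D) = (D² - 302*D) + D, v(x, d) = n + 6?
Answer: -1/1480 ≈ -0.00067568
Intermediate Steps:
n = -1 (n = -⅓*3 = -1)
a(B) = ⅙ + B/12 (a(B) = (2 + B)/12 = (2 + B)*(1/12) = ⅙ + B/12)
v(x, d) = 5 (v(x, d) = -1 + 6 = 5)
E(D) = D² - 301*D
1/E(v(a(4), -13)) = 1/(5*(-301 + 5)) = 1/(5*(-296)) = 1/(-1480) = -1/1480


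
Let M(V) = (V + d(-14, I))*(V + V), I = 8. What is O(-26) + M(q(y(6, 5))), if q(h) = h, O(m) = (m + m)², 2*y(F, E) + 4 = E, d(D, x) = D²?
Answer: 5801/2 ≈ 2900.5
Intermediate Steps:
y(F, E) = -2 + E/2
O(m) = 4*m² (O(m) = (2*m)² = 4*m²)
M(V) = 2*V*(196 + V) (M(V) = (V + (-14)²)*(V + V) = (V + 196)*(2*V) = (196 + V)*(2*V) = 2*V*(196 + V))
O(-26) + M(q(y(6, 5))) = 4*(-26)² + 2*(-2 + (½)*5)*(196 + (-2 + (½)*5)) = 4*676 + 2*(-2 + 5/2)*(196 + (-2 + 5/2)) = 2704 + 2*(½)*(196 + ½) = 2704 + 2*(½)*(393/2) = 2704 + 393/2 = 5801/2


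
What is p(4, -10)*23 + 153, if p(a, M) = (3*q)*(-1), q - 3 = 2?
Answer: -192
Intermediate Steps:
q = 5 (q = 3 + 2 = 5)
p(a, M) = -15 (p(a, M) = (3*5)*(-1) = 15*(-1) = -15)
p(4, -10)*23 + 153 = -15*23 + 153 = -345 + 153 = -192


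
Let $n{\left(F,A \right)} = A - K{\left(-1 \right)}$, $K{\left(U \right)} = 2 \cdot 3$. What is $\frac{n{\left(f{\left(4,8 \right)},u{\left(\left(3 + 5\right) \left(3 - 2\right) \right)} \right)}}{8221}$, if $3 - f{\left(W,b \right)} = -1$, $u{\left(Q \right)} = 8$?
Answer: $\frac{2}{8221} \approx 0.00024328$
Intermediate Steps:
$f{\left(W,b \right)} = 4$ ($f{\left(W,b \right)} = 3 - -1 = 3 + 1 = 4$)
$K{\left(U \right)} = 6$
$n{\left(F,A \right)} = -6 + A$ ($n{\left(F,A \right)} = A - 6 = -6 + A$)
$\frac{n{\left(f{\left(4,8 \right)},u{\left(\left(3 + 5\right) \left(3 - 2\right) \right)} \right)}}{8221} = \frac{-6 + 8}{8221} = 2 \cdot \frac{1}{8221} = \frac{2}{8221}$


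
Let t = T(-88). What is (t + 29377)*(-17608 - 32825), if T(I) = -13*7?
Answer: -1476980838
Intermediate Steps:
T(I) = -91
t = -91
(t + 29377)*(-17608 - 32825) = (-91 + 29377)*(-17608 - 32825) = 29286*(-50433) = -1476980838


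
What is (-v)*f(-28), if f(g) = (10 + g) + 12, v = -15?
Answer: -90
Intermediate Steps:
f(g) = 22 + g
(-v)*f(-28) = (-1*(-15))*(22 - 28) = 15*(-6) = -90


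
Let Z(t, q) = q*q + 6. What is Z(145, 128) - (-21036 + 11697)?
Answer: 25729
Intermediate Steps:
Z(t, q) = 6 + q² (Z(t, q) = q² + 6 = 6 + q²)
Z(145, 128) - (-21036 + 11697) = (6 + 128²) - (-21036 + 11697) = (6 + 16384) - 1*(-9339) = 16390 + 9339 = 25729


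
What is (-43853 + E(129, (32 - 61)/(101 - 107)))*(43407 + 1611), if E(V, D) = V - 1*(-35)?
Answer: -1966791402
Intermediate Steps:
E(V, D) = 35 + V (E(V, D) = V + 35 = 35 + V)
(-43853 + E(129, (32 - 61)/(101 - 107)))*(43407 + 1611) = (-43853 + (35 + 129))*(43407 + 1611) = (-43853 + 164)*45018 = -43689*45018 = -1966791402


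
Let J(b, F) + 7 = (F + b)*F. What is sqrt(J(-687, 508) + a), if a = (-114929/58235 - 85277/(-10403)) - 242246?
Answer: I*sqrt(122282042785048403136485)/605818705 ≈ 577.22*I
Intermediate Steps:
J(b, F) = -7 + F*(F + b) (J(b, F) = -7 + (F + b)*F = -7 + F*(F + b))
a = -146753387511722/605818705 (a = (-114929*1/58235 - 85277*(-1/10403)) - 242246 = (-114929/58235 + 85277/10403) - 242246 = 3770499708/605818705 - 242246 = -146753387511722/605818705 ≈ -2.4224e+5)
sqrt(J(-687, 508) + a) = sqrt((-7 + 508**2 + 508*(-687)) - 146753387511722/605818705) = sqrt((-7 + 258064 - 348996) - 146753387511722/605818705) = sqrt(-90939 - 146753387511722/605818705) = sqrt(-201845934725717/605818705) = I*sqrt(122282042785048403136485)/605818705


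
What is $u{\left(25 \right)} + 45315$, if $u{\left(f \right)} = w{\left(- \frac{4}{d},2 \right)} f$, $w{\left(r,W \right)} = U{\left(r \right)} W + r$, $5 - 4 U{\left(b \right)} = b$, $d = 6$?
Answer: $\frac{272215}{6} \approx 45369.0$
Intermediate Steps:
$U{\left(b \right)} = \frac{5}{4} - \frac{b}{4}$
$w{\left(r,W \right)} = r + W \left(\frac{5}{4} - \frac{r}{4}\right)$ ($w{\left(r,W \right)} = \left(\frac{5}{4} - \frac{r}{4}\right) W + r = W \left(\frac{5}{4} - \frac{r}{4}\right) + r = r + W \left(\frac{5}{4} - \frac{r}{4}\right)$)
$u{\left(f \right)} = \frac{13 f}{6}$ ($u{\left(f \right)} = \left(- \frac{4}{6} - \frac{-5 - \frac{4}{6}}{2}\right) f = \left(\left(-4\right) \frac{1}{6} - \frac{-5 - \frac{2}{3}}{2}\right) f = \left(- \frac{2}{3} - \frac{-5 - \frac{2}{3}}{2}\right) f = \left(- \frac{2}{3} - \frac{1}{2} \left(- \frac{17}{3}\right)\right) f = \left(- \frac{2}{3} + \frac{17}{6}\right) f = \frac{13 f}{6}$)
$u{\left(25 \right)} + 45315 = \frac{13}{6} \cdot 25 + 45315 = \frac{325}{6} + 45315 = \frac{272215}{6}$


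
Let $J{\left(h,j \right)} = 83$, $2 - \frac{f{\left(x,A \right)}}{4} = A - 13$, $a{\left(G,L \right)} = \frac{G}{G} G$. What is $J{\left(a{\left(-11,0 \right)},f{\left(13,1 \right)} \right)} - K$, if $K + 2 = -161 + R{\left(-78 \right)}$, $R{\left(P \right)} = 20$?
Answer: $226$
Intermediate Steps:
$a{\left(G,L \right)} = G$ ($a{\left(G,L \right)} = 1 G = G$)
$f{\left(x,A \right)} = 60 - 4 A$ ($f{\left(x,A \right)} = 8 - 4 \left(A - 13\right) = 8 - 4 \left(-13 + A\right) = 8 - \left(-52 + 4 A\right) = 60 - 4 A$)
$K = -143$ ($K = -2 + \left(-161 + 20\right) = -2 - 141 = -143$)
$J{\left(a{\left(-11,0 \right)},f{\left(13,1 \right)} \right)} - K = 83 - -143 = 83 + 143 = 226$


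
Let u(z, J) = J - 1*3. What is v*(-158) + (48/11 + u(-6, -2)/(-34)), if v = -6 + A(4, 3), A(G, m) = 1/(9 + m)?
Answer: 526972/561 ≈ 939.34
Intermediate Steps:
u(z, J) = -3 + J (u(z, J) = J - 3 = -3 + J)
v = -71/12 (v = -6 + 1/(9 + 3) = -6 + 1/12 = -71/12 ≈ -5.9167)
v*(-158) + (48/11 + u(-6, -2)/(-34)) = -71/12*(-158) + (48/11 + (-3 - 2)/(-34)) = 5609/6 + (48*(1/11) - 5*(-1/34)) = 5609/6 + (48/11 + 5/34) = 5609/6 + 1687/374 = 526972/561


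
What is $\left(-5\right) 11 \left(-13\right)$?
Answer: $715$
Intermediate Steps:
$\left(-5\right) 11 \left(-13\right) = \left(-55\right) \left(-13\right) = 715$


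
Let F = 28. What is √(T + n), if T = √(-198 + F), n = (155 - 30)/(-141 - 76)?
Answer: √(-27125 + 47089*I*√170)/217 ≈ 2.4975 + 2.6103*I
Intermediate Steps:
n = -125/217 (n = 125/(-217) = 125*(-1/217) = -125/217 ≈ -0.57604)
T = I*√170 (T = √(-198 + 28) = √(-170) = I*√170 ≈ 13.038*I)
√(T + n) = √(I*√170 - 125/217) = √(-125/217 + I*√170)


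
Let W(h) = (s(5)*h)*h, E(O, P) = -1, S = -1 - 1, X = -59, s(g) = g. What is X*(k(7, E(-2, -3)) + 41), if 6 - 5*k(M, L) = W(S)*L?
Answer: -13629/5 ≈ -2725.8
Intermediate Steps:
S = -2
W(h) = 5*h**2 (W(h) = (5*h)*h = 5*h**2)
k(M, L) = 6/5 - 4*L (k(M, L) = 6/5 - 5*(-2)**2*L/5 = 6/5 - 5*4*L/5 = 6/5 - 4*L)
X*(k(7, E(-2, -3)) + 41) = -59*((6/5 - 4*(-1)) + 41) = -59*((6/5 + 4) + 41) = -59*(26/5 + 41) = -59*231/5 = -13629/5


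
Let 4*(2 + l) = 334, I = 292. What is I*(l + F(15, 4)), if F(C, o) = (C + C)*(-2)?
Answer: 6278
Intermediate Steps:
l = 163/2 (l = -2 + (¼)*334 = -2 + 167/2 = 163/2 ≈ 81.500)
F(C, o) = -4*C (F(C, o) = (2*C)*(-2) = -4*C)
I*(l + F(15, 4)) = 292*(163/2 - 4*15) = 292*(163/2 - 60) = 292*(43/2) = 6278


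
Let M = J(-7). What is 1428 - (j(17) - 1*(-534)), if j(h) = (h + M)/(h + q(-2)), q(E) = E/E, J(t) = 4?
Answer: 5357/6 ≈ 892.83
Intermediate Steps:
M = 4
q(E) = 1
j(h) = (4 + h)/(1 + h) (j(h) = (h + 4)/(h + 1) = (4 + h)/(1 + h))
1428 - (j(17) - 1*(-534)) = 1428 - ((4 + 17)/(1 + 17) - 1*(-534)) = 1428 - (21/18 + 534) = 1428 - ((1/18)*21 + 534) = 1428 - (7/6 + 534) = 1428 - 1*3211/6 = 1428 - 3211/6 = 5357/6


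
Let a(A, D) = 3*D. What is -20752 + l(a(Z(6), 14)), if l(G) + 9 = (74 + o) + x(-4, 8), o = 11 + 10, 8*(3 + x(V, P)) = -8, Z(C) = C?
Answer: -20670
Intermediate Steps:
x(V, P) = -4 (x(V, P) = -3 + (⅛)*(-8) = -3 - 1 = -4)
o = 21
l(G) = 82 (l(G) = -9 + ((74 + 21) - 4) = -9 + (95 - 4) = -9 + 91 = 82)
-20752 + l(a(Z(6), 14)) = -20752 + 82 = -20670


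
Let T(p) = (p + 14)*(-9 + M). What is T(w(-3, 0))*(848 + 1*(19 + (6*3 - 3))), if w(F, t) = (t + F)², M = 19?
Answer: 202860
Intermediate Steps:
w(F, t) = (F + t)²
T(p) = 140 + 10*p (T(p) = (p + 14)*(-9 + 19) = (14 + p)*10 = 140 + 10*p)
T(w(-3, 0))*(848 + 1*(19 + (6*3 - 3))) = (140 + 10*(-3 + 0)²)*(848 + 1*(19 + (6*3 - 3))) = (140 + 10*(-3)²)*(848 + 1*(19 + (18 - 3))) = (140 + 10*9)*(848 + 1*(19 + 15)) = (140 + 90)*(848 + 1*34) = 230*(848 + 34) = 230*882 = 202860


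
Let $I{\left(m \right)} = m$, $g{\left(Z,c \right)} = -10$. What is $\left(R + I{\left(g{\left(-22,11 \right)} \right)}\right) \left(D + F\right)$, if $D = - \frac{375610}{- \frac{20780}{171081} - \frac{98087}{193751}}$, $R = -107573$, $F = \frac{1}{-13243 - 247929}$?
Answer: $- \frac{349826853906307927675685019}{5434197401313244} \approx -6.4375 \cdot 10^{10}$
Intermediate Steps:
$F = - \frac{1}{261172}$ ($F = \frac{1}{-261172} = - \frac{1}{261172} \approx -3.8289 \cdot 10^{-6}$)
$D = \frac{12450387801671910}{20806967827}$ ($D = - \frac{375610}{\left(-20780\right) \frac{1}{171081} - \frac{98087}{193751}} = - \frac{375610}{- \frac{20780}{171081} - \frac{98087}{193751}} = - \frac{375610}{- \frac{20806967827}{33147114831}} = \left(-375610\right) \left(- \frac{33147114831}{20806967827}\right) = \frac{12450387801671910}{20806967827} \approx 5.9838 \cdot 10^{5}$)
$\left(R + I{\left(g{\left(-22,11 \right)} \right)}\right) \left(D + F\right) = \left(-107573 - 10\right) \left(\frac{12450387801671910}{20806967827} - \frac{1}{261172}\right) = \left(-107583\right) \frac{3251692682917449110693}{5434197401313244} = - \frac{349826853906307927675685019}{5434197401313244}$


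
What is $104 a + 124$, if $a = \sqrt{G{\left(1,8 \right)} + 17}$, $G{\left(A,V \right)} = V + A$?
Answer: $124 + 104 \sqrt{26} \approx 654.3$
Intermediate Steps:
$G{\left(A,V \right)} = A + V$
$a = \sqrt{26}$ ($a = \sqrt{\left(1 + 8\right) + 17} = \sqrt{9 + 17} = \sqrt{26} \approx 5.099$)
$104 a + 124 = 104 \sqrt{26} + 124 = 124 + 104 \sqrt{26}$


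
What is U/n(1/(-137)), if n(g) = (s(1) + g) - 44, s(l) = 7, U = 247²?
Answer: -49457/30 ≈ -1648.6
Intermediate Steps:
U = 61009
n(g) = -37 + g (n(g) = (7 + g) - 44 = -37 + g)
U/n(1/(-137)) = 61009/(-37 + 1/(-137)) = 61009/(-37 - 1/137) = 61009/(-5070/137) = 61009*(-137/5070) = -49457/30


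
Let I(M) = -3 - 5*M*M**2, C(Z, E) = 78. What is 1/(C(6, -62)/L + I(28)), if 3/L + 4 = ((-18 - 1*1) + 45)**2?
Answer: -1/92291 ≈ -1.0835e-5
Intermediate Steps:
L = 1/224 (L = 3/(-4 + ((-18 - 1*1) + 45)**2) = 3/(-4 + ((-18 - 1) + 45)**2) = 3/(-4 + (-19 + 45)**2) = 3/(-4 + 26**2) = 3/(-4 + 676) = 3/672 = 3*(1/672) = 1/224 ≈ 0.0044643)
I(M) = -3 - 5*M**3
1/(C(6, -62)/L + I(28)) = 1/(78/(1/224) + (-3 - 5*28**3)) = 1/(78*224 + (-3 - 5*21952)) = 1/(17472 + (-3 - 109760)) = 1/(17472 - 109763) = 1/(-92291) = -1/92291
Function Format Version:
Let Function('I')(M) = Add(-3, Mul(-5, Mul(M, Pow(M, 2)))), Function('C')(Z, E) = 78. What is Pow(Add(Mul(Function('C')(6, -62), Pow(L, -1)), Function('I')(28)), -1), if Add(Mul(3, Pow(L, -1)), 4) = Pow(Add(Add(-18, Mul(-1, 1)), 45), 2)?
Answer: Rational(-1, 92291) ≈ -1.0835e-5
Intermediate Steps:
L = Rational(1, 224) (L = Mul(3, Pow(Add(-4, Pow(Add(Add(-18, Mul(-1, 1)), 45), 2)), -1)) = Mul(3, Pow(Add(-4, Pow(Add(Add(-18, -1), 45), 2)), -1)) = Mul(3, Pow(Add(-4, Pow(Add(-19, 45), 2)), -1)) = Mul(3, Pow(Add(-4, Pow(26, 2)), -1)) = Mul(3, Pow(Add(-4, 676), -1)) = Mul(3, Pow(672, -1)) = Mul(3, Rational(1, 672)) = Rational(1, 224) ≈ 0.0044643)
Function('I')(M) = Add(-3, Mul(-5, Pow(M, 3)))
Pow(Add(Mul(Function('C')(6, -62), Pow(L, -1)), Function('I')(28)), -1) = Pow(Add(Mul(78, Pow(Rational(1, 224), -1)), Add(-3, Mul(-5, Pow(28, 3)))), -1) = Pow(Add(Mul(78, 224), Add(-3, Mul(-5, 21952))), -1) = Pow(Add(17472, Add(-3, -109760)), -1) = Pow(Add(17472, -109763), -1) = Pow(-92291, -1) = Rational(-1, 92291)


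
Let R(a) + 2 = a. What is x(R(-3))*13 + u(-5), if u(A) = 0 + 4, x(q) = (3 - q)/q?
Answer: -84/5 ≈ -16.800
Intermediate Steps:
R(a) = -2 + a
x(q) = (3 - q)/q
u(A) = 4
x(R(-3))*13 + u(-5) = ((3 - (-2 - 3))/(-2 - 3))*13 + 4 = ((3 - 1*(-5))/(-5))*13 + 4 = -(3 + 5)/5*13 + 4 = -⅕*8*13 + 4 = -8/5*13 + 4 = -104/5 + 4 = -84/5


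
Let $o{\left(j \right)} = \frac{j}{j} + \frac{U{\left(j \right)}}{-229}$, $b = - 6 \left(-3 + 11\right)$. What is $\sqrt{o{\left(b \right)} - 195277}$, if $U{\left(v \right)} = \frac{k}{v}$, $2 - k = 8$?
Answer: $\frac{i \sqrt{163847499914}}{916} \approx 441.9 i$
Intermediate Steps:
$b = -48$ ($b = \left(-6\right) 8 = -48$)
$k = -6$ ($k = 2 - 8 = -6$)
$U{\left(v \right)} = - \frac{6}{v}$
$o{\left(j \right)} = 1 + \frac{6}{229 j}$ ($o{\left(j \right)} = \frac{j}{j} + \frac{\left(-6\right) \frac{1}{j}}{-229} = 1 + - \frac{6}{j} \left(- \frac{1}{229}\right) = 1 + \frac{6}{229 j}$)
$\sqrt{o{\left(b \right)} - 195277} = \sqrt{\frac{\frac{6}{229} - 48}{-48} - 195277} = \sqrt{\left(- \frac{1}{48}\right) \left(- \frac{10986}{229}\right) - 195277} = \sqrt{\frac{1831}{1832} - 195277} = \sqrt{- \frac{357745633}{1832}} = \frac{i \sqrt{163847499914}}{916}$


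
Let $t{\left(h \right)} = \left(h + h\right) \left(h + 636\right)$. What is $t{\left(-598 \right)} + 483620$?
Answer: $438172$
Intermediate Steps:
$t{\left(h \right)} = 2 h \left(636 + h\right)$
$t{\left(-598 \right)} + 483620 = 2 \left(-598\right) \left(636 - 598\right) + 483620 = 2 \left(-598\right) 38 + 483620 = -45448 + 483620 = 438172$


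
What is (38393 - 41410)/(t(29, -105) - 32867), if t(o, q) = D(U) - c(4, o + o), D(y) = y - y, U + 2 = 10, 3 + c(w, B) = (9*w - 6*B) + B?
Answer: 3017/32610 ≈ 0.092518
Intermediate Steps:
c(w, B) = -3 - 5*B + 9*w (c(w, B) = -3 + ((9*w - 6*B) + B) = -3 + ((-6*B + 9*w) + B) = -3 + (-5*B + 9*w) = -3 - 5*B + 9*w)
U = 8 (U = -2 + 10 = 8)
D(y) = 0
t(o, q) = -33 + 10*o (t(o, q) = 0 - (-3 - 5*(o + o) + 9*4) = 0 - (-3 - 10*o + 36) = 0 - (33 - 10*o) = 0 + (-33 + 10*o) = -33 + 10*o)
(38393 - 41410)/(t(29, -105) - 32867) = (38393 - 41410)/((-33 + 10*29) - 32867) = -3017/((-33 + 290) - 32867) = -3017/(257 - 32867) = -3017/(-32610) = -3017*(-1/32610) = 3017/32610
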